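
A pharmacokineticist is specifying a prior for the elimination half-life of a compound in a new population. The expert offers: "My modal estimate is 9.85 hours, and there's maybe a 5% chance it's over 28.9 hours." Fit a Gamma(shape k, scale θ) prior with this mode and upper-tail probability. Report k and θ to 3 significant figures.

k ≈ 3.29, θ ≈ 4.29

Gamma(k,θ) with k>1 has mode (k−1)θ, so θ = 9.85/(k−1).
Need P(X < 28.9) = 0.95 with θ tied to k this way. Start at k = 2, θ = 9.85: P(X<28.9) ≈ 0.791.
Too low — raise k to concentrate. Iterating converges to k ≈ 3.29.
Then θ = 9.85/(3.29−1) ≈ 4.29.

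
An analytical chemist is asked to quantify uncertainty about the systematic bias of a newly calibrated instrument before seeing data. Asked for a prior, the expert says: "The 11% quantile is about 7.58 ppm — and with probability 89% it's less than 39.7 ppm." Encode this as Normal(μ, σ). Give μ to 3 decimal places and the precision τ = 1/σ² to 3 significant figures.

μ = 23.640, τ = 0.00583

For Normal(μ,σ), the p-quantile is μ + z_p·σ. Here z_{0.11} = -1.227, z_{0.89} = 1.227.
So 7.58 = μ − 1.227σ and 39.7 = μ + 1.227σ.
Subtracting: σ = (39.7 − 7.58)/(1.227 − (-1.227)) = 13.094.
Then μ = 7.58 − (-1.227)·13.094 = 23.640.
Precision τ = 1/σ² = 1/13.09² = 0.00583.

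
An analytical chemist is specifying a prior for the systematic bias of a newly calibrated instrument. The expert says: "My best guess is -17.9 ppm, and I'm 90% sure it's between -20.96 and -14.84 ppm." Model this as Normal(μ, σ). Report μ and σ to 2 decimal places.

μ = -17.90, σ = 1.86

A symmetric 90% interval runs μ ± z·σ with z = 1.645.
Half-width = 3.06, so σ = 3.06/1.645 = 1.86.
μ is the stated best guess, -17.90.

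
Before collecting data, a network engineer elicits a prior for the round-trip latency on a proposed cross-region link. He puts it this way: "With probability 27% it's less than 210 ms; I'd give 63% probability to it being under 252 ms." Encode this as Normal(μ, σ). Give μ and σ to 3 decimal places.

For Normal(μ,σ), the p-quantile is μ + z_p·σ. Here z_{0.27} = -0.6128, z_{0.63} = 0.3319.
So 210 = μ − 0.6128σ and 252 = μ + 0.3319σ.
Subtracting: σ = (252 − 210)/(0.3319 − (-0.6128)) = 44.460.
Then μ = 210 − (-0.6128)·44.460 = 237.246.

μ = 237.246, σ = 44.460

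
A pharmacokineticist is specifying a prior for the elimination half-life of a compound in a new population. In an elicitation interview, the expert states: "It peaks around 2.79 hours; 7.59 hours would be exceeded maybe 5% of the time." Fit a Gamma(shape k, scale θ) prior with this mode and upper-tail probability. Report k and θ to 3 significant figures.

k ≈ 3.68, θ ≈ 1.04

Gamma(k,θ) with k>1 has mode (k−1)θ, so θ = 2.79/(k−1).
Need P(X < 7.59) = 0.95 with θ tied to k this way. Start at k = 2, θ = 2.79: P(X<7.59) ≈ 0.755.
Too low — raise k to concentrate. Iterating converges to k ≈ 3.68.
Then θ = 2.79/(3.68−1) ≈ 1.04.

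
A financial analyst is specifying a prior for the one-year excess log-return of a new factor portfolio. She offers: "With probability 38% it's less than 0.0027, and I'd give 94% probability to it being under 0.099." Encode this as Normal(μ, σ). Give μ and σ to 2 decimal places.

For Normal(μ,σ), the p-quantile is μ + z_p·σ. Here z_{0.38} = -0.3055, z_{0.94} = 1.555.
So 0.0027 = μ − 0.3055σ and 0.099 = μ + 1.555σ.
Subtracting: σ = (0.099 − 0.0027)/(1.555 − (-0.3055)) = 0.05.
Then μ = 0.0027 − (-0.3055)·0.05 = 0.02.

μ = 0.02, σ = 0.05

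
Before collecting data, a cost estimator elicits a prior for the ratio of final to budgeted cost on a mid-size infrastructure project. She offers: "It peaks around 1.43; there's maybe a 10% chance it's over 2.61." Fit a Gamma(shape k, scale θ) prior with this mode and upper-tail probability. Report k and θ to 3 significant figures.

Gamma(k,θ) with k>1 has mode (k−1)θ, so θ = 1.43/(k−1).
Need P(X < 2.61) = 0.9 with θ tied to k this way. Start at k = 2, θ = 1.43: P(X<2.61) ≈ 0.545.
Too low — raise k to concentrate. Iterating converges to k ≈ 6.27.
Then θ = 1.43/(6.27−1) ≈ 0.272.

k ≈ 6.27, θ ≈ 0.272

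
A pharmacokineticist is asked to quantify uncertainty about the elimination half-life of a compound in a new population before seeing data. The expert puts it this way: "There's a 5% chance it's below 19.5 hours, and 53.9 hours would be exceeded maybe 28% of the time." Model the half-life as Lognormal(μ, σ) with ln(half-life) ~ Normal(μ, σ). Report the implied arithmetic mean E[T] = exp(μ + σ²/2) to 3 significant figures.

E[T] ≈ 45.8 hours

If T ~ Lognormal(μ,σ) then ln T ~ Normal(μ,σ), so the p-quantile of ln T is μ + z_p·σ.
ln(19.5) = 2.97 and ln(53.9) = 3.987; z_{0.05} = -1.645, z_{0.72} = 0.5828.
σ = (3.987 − 2.97)/(0.5828 − (-1.645)) = 0.456.
μ = 2.97 − (-1.645)·0.456 = 3.721.
E[T] = exp(μ + σ²/2) = exp(3.721 + 0.1041) = 45.8 hours.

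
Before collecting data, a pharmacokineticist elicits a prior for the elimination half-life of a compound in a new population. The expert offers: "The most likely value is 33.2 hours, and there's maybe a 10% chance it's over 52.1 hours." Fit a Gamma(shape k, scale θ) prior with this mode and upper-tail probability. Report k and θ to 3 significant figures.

k ≈ 10.2, θ ≈ 3.6

Gamma(k,θ) with k>1 has mode (k−1)θ, so θ = 33.2/(k−1).
Need P(X < 52.1) = 0.9 with θ tied to k this way. Start at k = 2, θ = 33.2: P(X<52.1) ≈ 0.465.
Too low — raise k to concentrate. Iterating converges to k ≈ 10.2.
Then θ = 33.2/(10.2−1) ≈ 3.6.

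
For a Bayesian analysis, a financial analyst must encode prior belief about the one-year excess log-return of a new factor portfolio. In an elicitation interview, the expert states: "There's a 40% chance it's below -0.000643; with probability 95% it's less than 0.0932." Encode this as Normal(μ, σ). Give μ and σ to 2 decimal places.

For Normal(μ,σ), the p-quantile is μ + z_p·σ. Here z_{0.4} = -0.2533, z_{0.95} = 1.645.
So -0.000643 = μ − 0.2533σ and 0.0932 = μ + 1.645σ.
Subtracting: σ = (0.0932 − -0.000643)/(1.645 − (-0.2533)) = 0.05.
Then μ = -0.000643 − (-0.2533)·0.05 = 0.01.

μ = 0.01, σ = 0.05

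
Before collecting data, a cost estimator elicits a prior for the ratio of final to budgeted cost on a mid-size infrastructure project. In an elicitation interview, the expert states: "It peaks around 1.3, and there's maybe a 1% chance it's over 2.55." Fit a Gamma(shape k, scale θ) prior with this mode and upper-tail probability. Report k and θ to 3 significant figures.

Gamma(k,θ) with k>1 has mode (k−1)θ, so θ = 1.3/(k−1).
Need P(X < 2.55) = 0.99 with θ tied to k this way. Start at k = 2, θ = 1.3: P(X<2.55) ≈ 0.583.
Too low — raise k to concentrate. Iterating converges to k ≈ 11.9.
Then θ = 1.3/(11.9−1) ≈ 0.12.

k ≈ 11.9, θ ≈ 0.12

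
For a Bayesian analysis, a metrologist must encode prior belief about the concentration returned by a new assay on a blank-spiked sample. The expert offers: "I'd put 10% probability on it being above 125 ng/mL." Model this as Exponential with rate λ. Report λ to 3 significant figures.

λ ≈ 0.0184

P(T > 125.0) = e^(−λ·125.0) = 0.1, so λ = −ln(0.1)/125.0 = 0.0184.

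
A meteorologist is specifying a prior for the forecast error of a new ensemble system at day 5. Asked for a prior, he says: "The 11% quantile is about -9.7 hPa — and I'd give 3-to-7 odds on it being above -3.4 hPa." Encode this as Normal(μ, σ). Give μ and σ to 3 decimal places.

For Normal(μ,σ), the p-quantile is μ + z_p·σ. Here z_{0.11} = -1.227, z_{0.7} = 0.5244.
So -9.7 = μ − 1.227σ and -3.4 = μ + 0.5244σ.
Subtracting: σ = (-3.4 − -9.7)/(0.5244 − (-1.227)) = 3.598.
Then μ = -9.7 − (-1.227)·3.598 = -5.287.

μ = -5.287, σ = 3.598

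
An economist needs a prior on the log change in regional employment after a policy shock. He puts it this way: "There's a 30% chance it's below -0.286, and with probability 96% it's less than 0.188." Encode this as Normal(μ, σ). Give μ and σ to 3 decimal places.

For Normal(μ,σ), the p-quantile is μ + z_p·σ. Here z_{0.3} = -0.5244, z_{0.96} = 1.751.
So -0.286 = μ − 0.5244σ and 0.188 = μ + 1.751σ.
Subtracting: σ = (0.188 − -0.286)/(1.751 − (-0.5244)) = 0.208.
Then μ = -0.286 − (-0.5244)·0.208 = -0.177.

μ = -0.177, σ = 0.208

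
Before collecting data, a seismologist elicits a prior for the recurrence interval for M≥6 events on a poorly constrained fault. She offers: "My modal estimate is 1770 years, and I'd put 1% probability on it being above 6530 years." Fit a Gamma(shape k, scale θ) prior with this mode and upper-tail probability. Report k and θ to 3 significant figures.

k ≈ 3.51, θ ≈ 706

Gamma(k,θ) with k>1 has mode (k−1)θ, so θ = 1770/(k−1).
Need P(X < 6530) = 0.99 with θ tied to k this way. Start at k = 2, θ = 1770: P(X<6530) ≈ 0.883.
Too low — raise k to concentrate. Iterating converges to k ≈ 3.51.
Then θ = 1770/(3.51−1) ≈ 706.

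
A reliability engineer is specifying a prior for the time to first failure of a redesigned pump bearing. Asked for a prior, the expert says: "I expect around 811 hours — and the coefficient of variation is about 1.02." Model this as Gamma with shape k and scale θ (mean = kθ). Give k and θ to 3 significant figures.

For Gamma(k, scale θ): mean = kθ, variance = kθ², so CV = 1/√k.
CV = 1.02, hence k = 1/CV² = 0.961.
Then θ = mean/k = 811/0.961 = 844.

k ≈ 0.961, θ ≈ 844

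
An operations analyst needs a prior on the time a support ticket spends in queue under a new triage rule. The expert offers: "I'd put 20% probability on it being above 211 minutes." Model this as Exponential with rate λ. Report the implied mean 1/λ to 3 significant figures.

mean ≈ 131 minutes

P(T > 211.0) = e^(−λ·211.0) = 0.2, so λ = −ln(0.2)/211.0 = 0.00763.
Mean = 1/λ = 131 minutes.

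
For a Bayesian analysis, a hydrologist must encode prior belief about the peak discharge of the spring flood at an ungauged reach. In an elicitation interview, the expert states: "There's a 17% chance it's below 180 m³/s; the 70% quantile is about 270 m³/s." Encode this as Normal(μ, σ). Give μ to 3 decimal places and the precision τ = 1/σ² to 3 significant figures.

The p-quantile of Normal(μ,σ) is μ + z_p·σ, with z_{0.17} = -0.9542 and z_{0.7} = 0.5244.
Eliminate σ: μ = (z₂·x₁ − z₁·x₂)/(z₂ − z₁) = (0.5244·180 − (-0.9542)·270)/1.479 = 238.080.
Then σ = (x₂ − x₁)/(z₂ − z₁) = (270 − 180)/1.479 = 60.870.
Precision τ = 1/σ² = 1/60.87² = 0.00027.

μ = 238.080, τ = 0.00027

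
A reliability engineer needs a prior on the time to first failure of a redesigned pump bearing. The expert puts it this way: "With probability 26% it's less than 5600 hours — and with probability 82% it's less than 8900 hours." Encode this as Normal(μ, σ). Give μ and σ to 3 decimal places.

μ = 6962.049, σ = 2117.135

The p-quantile of Normal(μ,σ) is μ + z_p·σ, with z_{0.26} = -0.6433 and z_{0.82} = 0.9154.
Eliminate σ: μ = (z₂·x₁ − z₁·x₂)/(z₂ − z₁) = (0.9154·5600 − (-0.6433)·8900)/1.559 = 6962.049.
Then σ = (x₂ − x₁)/(z₂ − z₁) = (8900 − 5600)/1.559 = 2117.135.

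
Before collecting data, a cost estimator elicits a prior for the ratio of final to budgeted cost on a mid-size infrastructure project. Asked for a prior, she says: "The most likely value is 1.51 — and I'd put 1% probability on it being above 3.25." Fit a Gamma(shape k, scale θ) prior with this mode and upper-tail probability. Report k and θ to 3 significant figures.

k ≈ 9.24, θ ≈ 0.183

Gamma(k,θ) with k>1 has mode (k−1)θ, so θ = 1.51/(k−1).
Need P(X < 3.25) = 0.99 with θ tied to k this way. Start at k = 2, θ = 1.51: P(X<3.25) ≈ 0.634.
Too low — raise k to concentrate. Iterating converges to k ≈ 9.24.
Then θ = 1.51/(9.24−1) ≈ 0.183.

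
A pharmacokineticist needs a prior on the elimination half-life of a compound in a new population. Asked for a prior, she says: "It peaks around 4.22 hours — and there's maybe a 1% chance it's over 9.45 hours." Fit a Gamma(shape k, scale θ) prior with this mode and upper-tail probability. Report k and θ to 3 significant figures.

Gamma(k,θ) with k>1 has mode (k−1)θ, so θ = 4.22/(k−1).
Need P(X < 9.45) = 0.99 with θ tied to k this way. Start at k = 2, θ = 4.22: P(X<9.45) ≈ 0.655.
Too low — raise k to concentrate. Iterating converges to k ≈ 8.39.
Then θ = 4.22/(8.39−1) ≈ 0.571.

k ≈ 8.39, θ ≈ 0.571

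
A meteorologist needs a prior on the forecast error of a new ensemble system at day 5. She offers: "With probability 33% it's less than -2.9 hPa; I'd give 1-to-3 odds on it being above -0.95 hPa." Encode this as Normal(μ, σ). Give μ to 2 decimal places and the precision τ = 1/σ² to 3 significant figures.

For Normal(μ,σ), the p-quantile is μ + z_p·σ. Here z_{0.33} = -0.4399, z_{0.75} = 0.6745.
So -2.9 = μ − 0.4399σ and -0.95 = μ + 0.6745σ.
Subtracting: σ = (-0.95 − -2.9)/(0.6745 − (-0.4399)) = 1.75.
Then μ = -2.9 − (-0.4399)·1.75 = -2.13.
Precision τ = 1/σ² = 1/1.75² = 0.327.

μ = -2.13, τ = 0.327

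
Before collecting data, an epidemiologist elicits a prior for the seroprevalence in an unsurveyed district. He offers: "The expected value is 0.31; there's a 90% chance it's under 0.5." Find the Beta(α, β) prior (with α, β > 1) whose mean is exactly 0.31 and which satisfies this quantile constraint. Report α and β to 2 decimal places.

With mean 0.31 fixed, write α = 0.31s, β = 0.69s where s = α+β.
Need P(θ < 0.5) = 0.9 under Beta(0.31s, 0.69s). Normal approximation: (q−m)/√(m(1−m)/s) ≈ z_{0.9} = 1.28, so s ≈ 0.31·0.69·(1.28)²/(0.5−0.31)² = 9.7.
At s = 9.7: P(θ<0.5) ≈ 0.896. Adjusting to match 0.9 gives s ≈ 10.16.
So α = 0.31·10.16 ≈ 3.15, β = 0.69·10.16 ≈ 7.01.

α ≈ 3.15, β ≈ 7.01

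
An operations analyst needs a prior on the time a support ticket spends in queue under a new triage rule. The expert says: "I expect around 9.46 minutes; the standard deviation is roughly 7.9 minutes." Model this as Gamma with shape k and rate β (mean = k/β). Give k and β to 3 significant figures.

k ≈ 1.43, β ≈ 0.152

For Gamma(k, rate β): mean = k/β, variance = k/β², so CV = 1/√k.
CV = SD/mean = 7.9/9.46 = 0.8351, hence k = 1/CV² = 1.43.
Then β = k/mean = 1.43/9.46 = 0.152.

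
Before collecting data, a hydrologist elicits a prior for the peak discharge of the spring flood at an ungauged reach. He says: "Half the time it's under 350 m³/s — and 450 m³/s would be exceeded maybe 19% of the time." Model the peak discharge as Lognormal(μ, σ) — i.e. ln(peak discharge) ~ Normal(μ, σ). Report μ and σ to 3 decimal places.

μ ≈ 5.858, σ ≈ 0.286

If T ~ Lognormal(μ,σ) then ln T ~ Normal(μ,σ), so the p-quantile of ln T is μ + z_p·σ.
ln(350) = 5.858 and ln(450) = 6.109; z_{0.5} = 0, z_{0.81} = 0.8779.
σ = (6.109 − 5.858)/(0.8779 − (0)) = 0.286.
μ = 5.858 − (0)·0.286 = 5.858.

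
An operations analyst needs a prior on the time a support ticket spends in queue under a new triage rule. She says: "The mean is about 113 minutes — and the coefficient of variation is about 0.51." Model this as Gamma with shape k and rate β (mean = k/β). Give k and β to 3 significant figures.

For Gamma(k, rate β): mean = k/β, variance = k/β², so CV = 1/√k.
CV = 0.51, hence k = 1/CV² = 3.84.
Then β = k/mean = 3.84/113 = 0.034.

k ≈ 3.84, β ≈ 0.034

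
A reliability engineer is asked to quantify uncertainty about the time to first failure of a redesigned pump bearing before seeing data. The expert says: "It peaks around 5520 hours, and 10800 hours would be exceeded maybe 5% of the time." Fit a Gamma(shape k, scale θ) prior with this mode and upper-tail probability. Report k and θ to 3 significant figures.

Gamma(k,θ) with k>1 has mode (k−1)θ, so θ = 5520/(k−1).
Need P(X < 10800) = 0.95 with θ tied to k this way. Start at k = 2, θ = 5520: P(X<10800) ≈ 0.582.
Too low — raise k to concentrate. Iterating converges to k ≈ 7.16.
Then θ = 5520/(7.16−1) ≈ 896.

k ≈ 7.16, θ ≈ 896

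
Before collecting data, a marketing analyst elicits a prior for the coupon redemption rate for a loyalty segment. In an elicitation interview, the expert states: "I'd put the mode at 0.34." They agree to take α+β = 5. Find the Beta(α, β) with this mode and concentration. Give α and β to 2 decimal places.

For α,β > 1 the Beta mode is (α−1)/(α+β−2). With α+β = 5, the mode is (α−1)/3.
Set (α−1)/3 = 0.34 → α = 1 + 0.34·3 = 2.02.
β = 5 − α = 2.98.

α = 2.02, β = 2.98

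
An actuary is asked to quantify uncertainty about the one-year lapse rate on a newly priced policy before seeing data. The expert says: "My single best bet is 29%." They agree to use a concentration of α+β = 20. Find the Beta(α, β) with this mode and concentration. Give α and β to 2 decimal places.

For α,β > 1 the Beta mode is (α−1)/(α+β−2). With α+β = 20, the mode is (α−1)/18.
Set (α−1)/18 = 0.29 → α = 1 + 0.29·18 = 6.22.
β = 20 − α = 13.78.

α = 6.22, β = 13.78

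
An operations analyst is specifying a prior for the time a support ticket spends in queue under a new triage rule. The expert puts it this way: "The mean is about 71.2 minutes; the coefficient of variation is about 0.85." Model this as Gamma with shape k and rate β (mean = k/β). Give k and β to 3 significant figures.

For Gamma(k, rate β): mean = k/β, variance = k/β², so CV = 1/√k.
CV = 0.85, hence k = 1/CV² = 1.38.
Then β = k/mean = 1.38/71.2 = 0.0194.

k ≈ 1.38, β ≈ 0.0194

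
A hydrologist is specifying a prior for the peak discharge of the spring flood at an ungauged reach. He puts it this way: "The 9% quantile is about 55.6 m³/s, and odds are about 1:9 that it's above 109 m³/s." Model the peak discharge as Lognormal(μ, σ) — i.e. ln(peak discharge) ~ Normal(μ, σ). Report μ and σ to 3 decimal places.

μ ≈ 4.362, σ ≈ 0.257

If T ~ Lognormal(μ,σ) then ln T ~ Normal(μ,σ), so the p-quantile of ln T is μ + z_p·σ.
ln(55.6) = 4.018 and ln(109) = 4.691; z_{0.09} = -1.341, z_{0.9} = 1.282.
σ = (4.691 − 4.018)/(1.282 − (-1.341)) = 0.257.
μ = 4.018 − (-1.341)·0.257 = 4.362.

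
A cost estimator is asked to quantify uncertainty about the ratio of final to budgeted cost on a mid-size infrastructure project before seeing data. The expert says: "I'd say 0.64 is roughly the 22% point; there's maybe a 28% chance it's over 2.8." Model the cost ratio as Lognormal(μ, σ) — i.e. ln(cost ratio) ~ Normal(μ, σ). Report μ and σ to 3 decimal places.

If T ~ Lognormal(μ,σ) then ln T ~ Normal(μ,σ), so the p-quantile of ln T is μ + z_p·σ.
ln(0.64) = -0.4463 and ln(2.8) = 1.03; z_{0.22} = -0.7722, z_{0.72} = 0.5828.
σ = (1.03 − -0.4463)/(0.5828 − (-0.7722)) = 1.089.
μ = -0.4463 − (-0.7722)·1.089 = 0.395.

μ ≈ 0.395, σ ≈ 1.089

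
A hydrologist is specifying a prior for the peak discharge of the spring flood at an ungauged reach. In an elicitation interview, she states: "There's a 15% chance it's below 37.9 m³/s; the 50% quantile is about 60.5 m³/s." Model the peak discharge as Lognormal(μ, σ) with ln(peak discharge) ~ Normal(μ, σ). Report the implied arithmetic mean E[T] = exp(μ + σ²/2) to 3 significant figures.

E[T] ≈ 67 m³/s

If T ~ Lognormal(μ,σ) then ln T ~ Normal(μ,σ), so the p-quantile of ln T is μ + z_p·σ.
ln(37.9) = 3.635 and ln(60.5) = 4.103; z_{0.15} = -1.036, z_{0.5} = 0.
σ = (4.103 − 3.635)/(0 − (-1.036)) = 0.451.
μ = 3.635 − (-1.036)·0.451 = 4.103.
E[T] = exp(μ + σ²/2) = exp(4.103 + 0.1018) = 67 m³/s.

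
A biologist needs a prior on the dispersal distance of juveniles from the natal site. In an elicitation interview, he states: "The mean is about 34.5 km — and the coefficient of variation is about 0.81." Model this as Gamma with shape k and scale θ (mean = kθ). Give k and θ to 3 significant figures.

k ≈ 1.52, θ ≈ 22.6

For Gamma(k, scale θ): mean = kθ, variance = kθ², so CV = 1/√k.
CV = 0.81, hence k = 1/CV² = 1.52.
Then θ = mean/k = 34.5/1.52 = 22.6.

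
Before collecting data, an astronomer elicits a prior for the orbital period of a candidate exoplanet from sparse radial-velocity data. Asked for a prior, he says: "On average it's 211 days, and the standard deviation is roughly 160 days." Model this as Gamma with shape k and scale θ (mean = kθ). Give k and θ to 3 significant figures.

k ≈ 1.74, θ ≈ 121

For Gamma(k, scale θ): mean = kθ, variance = kθ², so CV = 1/√k.
CV = SD/mean = 160/211 = 0.7583, hence k = 1/CV² = 1.74.
Then θ = mean/k = 211/1.74 = 121.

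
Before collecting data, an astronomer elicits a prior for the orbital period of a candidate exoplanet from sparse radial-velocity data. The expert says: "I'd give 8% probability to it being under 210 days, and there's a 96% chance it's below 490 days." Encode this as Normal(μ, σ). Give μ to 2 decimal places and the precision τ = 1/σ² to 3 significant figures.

μ = 334.67, τ = 0.000127

For Normal(μ,σ), the p-quantile is μ + z_p·σ. Here z_{0.08} = -1.405, z_{0.96} = 1.751.
So 210 = μ − 1.405σ and 490 = μ + 1.751σ.
Subtracting: σ = (490 − 210)/(1.751 − (-1.405)) = 88.73.
Then μ = 210 − (-1.405)·88.73 = 334.67.
Precision τ = 1/σ² = 1/88.73² = 0.000127.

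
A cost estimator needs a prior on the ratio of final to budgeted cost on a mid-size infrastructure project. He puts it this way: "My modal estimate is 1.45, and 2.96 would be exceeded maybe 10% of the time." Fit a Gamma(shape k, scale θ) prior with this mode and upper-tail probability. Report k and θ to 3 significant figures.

Gamma(k,θ) with k>1 has mode (k−1)θ, so θ = 1.45/(k−1).
Need P(X < 2.96) = 0.9 with θ tied to k this way. Start at k = 2, θ = 1.45: P(X<2.96) ≈ 0.605.
Too low — raise k to concentrate. Iterating converges to k ≈ 4.77.
Then θ = 1.45/(4.77−1) ≈ 0.385.

k ≈ 4.77, θ ≈ 0.385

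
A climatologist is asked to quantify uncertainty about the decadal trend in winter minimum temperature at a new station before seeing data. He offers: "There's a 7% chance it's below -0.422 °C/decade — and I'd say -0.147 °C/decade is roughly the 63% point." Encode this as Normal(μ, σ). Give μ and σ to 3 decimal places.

μ = -0.197, σ = 0.152

For Normal(μ,σ), the p-quantile is μ + z_p·σ. Here z_{0.07} = -1.476, z_{0.63} = 0.3319.
So -0.422 = μ − 1.476σ and -0.147 = μ + 0.3319σ.
Subtracting: σ = (-0.147 − -0.422)/(0.3319 − (-1.476)) = 0.152.
Then μ = -0.422 − (-1.476)·0.152 = -0.197.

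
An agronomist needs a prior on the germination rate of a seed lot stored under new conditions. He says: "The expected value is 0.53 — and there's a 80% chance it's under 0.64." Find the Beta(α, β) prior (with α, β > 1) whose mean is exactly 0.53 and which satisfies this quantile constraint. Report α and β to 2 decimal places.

α ≈ 7.85, β ≈ 6.96

With mean 0.53 fixed, write α = 0.53s, β = 0.47s where s = α+β.
Need P(θ < 0.64) = 0.8 under Beta(0.53s, 0.47s). Normal approximation: (q−m)/√(m(1−m)/s) ≈ z_{0.8} = 0.842, so s ≈ 0.53·0.47·(0.842)²/(0.64−0.53)² = 14.6.
At s = 14.6: P(θ<0.64) ≈ 0.798. Adjusting to match 0.8 gives s ≈ 14.80.
So α = 0.53·14.80 ≈ 7.85, β = 0.47·14.80 ≈ 6.96.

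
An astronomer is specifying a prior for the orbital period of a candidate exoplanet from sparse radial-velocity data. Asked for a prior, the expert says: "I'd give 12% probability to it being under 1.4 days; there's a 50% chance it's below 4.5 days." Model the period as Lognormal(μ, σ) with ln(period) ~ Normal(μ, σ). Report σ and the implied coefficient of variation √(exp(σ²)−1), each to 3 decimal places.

σ ≈ 0.994, CV ≈ 1.298

If T ~ Lognormal(μ,σ) then ln T ~ Normal(μ,σ), so the p-quantile of ln T is μ + z_p·σ.
ln(1.4) = 0.3365 and ln(4.5) = 1.504; z_{0.12} = -1.175, z_{0.5} = 0.
σ = (1.504 − 0.3365)/(0 − (-1.175)) = 0.994.
μ = 0.3365 − (-1.175)·0.994 = 1.504.
CV = √(exp(σ²)−1) = √(exp(0.9875)−1) = 1.298.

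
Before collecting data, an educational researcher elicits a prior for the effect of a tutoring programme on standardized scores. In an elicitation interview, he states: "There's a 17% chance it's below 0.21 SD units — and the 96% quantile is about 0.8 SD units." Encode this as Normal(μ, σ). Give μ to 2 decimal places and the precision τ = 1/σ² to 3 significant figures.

μ = 0.42, τ = 21

For Normal(μ,σ), the p-quantile is μ + z_p·σ. Here z_{0.17} = -0.9542, z_{0.96} = 1.751.
So 0.21 = μ − 0.9542σ and 0.8 = μ + 1.751σ.
Subtracting: σ = (0.8 − 0.21)/(1.751 − (-0.9542)) = 0.22.
Then μ = 0.21 − (-0.9542)·0.22 = 0.42.
Precision τ = 1/σ² = 1/0.2181² = 21.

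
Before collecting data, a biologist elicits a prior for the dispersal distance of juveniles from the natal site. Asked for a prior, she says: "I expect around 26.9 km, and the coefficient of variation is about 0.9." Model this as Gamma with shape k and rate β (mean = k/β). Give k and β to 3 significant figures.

k ≈ 1.23, β ≈ 0.0459

For Gamma(k, rate β): mean = k/β, variance = k/β², so CV = 1/√k.
CV = 0.9, hence k = 1/CV² = 1.23.
Then β = k/mean = 1.23/26.9 = 0.0459.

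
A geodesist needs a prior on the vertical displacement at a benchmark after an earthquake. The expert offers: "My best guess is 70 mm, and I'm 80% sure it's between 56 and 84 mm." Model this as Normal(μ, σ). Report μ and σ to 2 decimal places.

μ = 70.00, σ = 10.92

A symmetric 80% interval runs μ ± z·σ with z = 1.282.
Half-width = 14, so σ = 14/1.282 = 10.92.
μ is the stated best guess, 70.00.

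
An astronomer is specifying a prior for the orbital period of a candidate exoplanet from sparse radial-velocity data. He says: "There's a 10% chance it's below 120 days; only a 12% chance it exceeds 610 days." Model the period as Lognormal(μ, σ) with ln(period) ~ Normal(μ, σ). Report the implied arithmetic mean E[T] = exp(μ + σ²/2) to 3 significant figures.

E[T] ≈ 349 days

If T ~ Lognormal(μ,σ) then ln T ~ Normal(μ,σ), so the p-quantile of ln T is μ + z_p·σ.
ln(120) = 4.787 and ln(610) = 6.413; z_{0.1} = -1.282, z_{0.88} = 1.175.
σ = (6.413 − 4.787)/(1.175 − (-1.282)) = 0.662.
μ = 4.787 − (-1.282)·0.662 = 5.636.
E[T] = exp(μ + σ²/2) = exp(5.636 + 0.2191) = 349 days.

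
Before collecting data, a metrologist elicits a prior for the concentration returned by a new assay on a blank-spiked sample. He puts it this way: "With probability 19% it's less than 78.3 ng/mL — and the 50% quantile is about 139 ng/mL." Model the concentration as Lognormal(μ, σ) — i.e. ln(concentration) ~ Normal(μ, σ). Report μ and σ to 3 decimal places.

μ ≈ 4.934, σ ≈ 0.654

If T ~ Lognormal(μ,σ) then ln T ~ Normal(μ,σ), so the p-quantile of ln T is μ + z_p·σ.
ln(78.3) = 4.361 and ln(139) = 4.934; z_{0.19} = -0.8779, z_{0.5} = 0.
σ = (4.934 − 4.361)/(0 − (-0.8779)) = 0.654.
μ = 4.361 − (-0.8779)·0.654 = 4.934.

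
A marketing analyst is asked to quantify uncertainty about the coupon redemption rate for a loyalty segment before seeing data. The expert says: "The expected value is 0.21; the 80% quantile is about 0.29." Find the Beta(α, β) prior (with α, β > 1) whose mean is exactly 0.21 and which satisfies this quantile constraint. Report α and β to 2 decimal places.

α ≈ 3.44, β ≈ 12.95

With mean 0.21 fixed, write α = 0.21s, β = 0.79s where s = α+β.
Need P(θ < 0.29) = 0.8 under Beta(0.21s, 0.79s). Normal approximation: (q−m)/√(m(1−m)/s) ≈ z_{0.8} = 0.842, so s ≈ 0.21·0.79·(0.842)²/(0.29−0.21)² = 18.4.
At s = 18.4: P(θ<0.29) ≈ 0.810. Adjusting to match 0.8 gives s ≈ 16.39.
So α = 0.21·16.39 ≈ 3.44, β = 0.79·16.39 ≈ 12.95.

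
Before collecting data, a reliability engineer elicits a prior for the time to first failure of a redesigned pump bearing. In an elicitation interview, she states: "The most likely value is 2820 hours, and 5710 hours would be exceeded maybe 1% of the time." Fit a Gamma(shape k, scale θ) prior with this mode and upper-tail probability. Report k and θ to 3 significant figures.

Gamma(k,θ) with k>1 has mode (k−1)θ, so θ = 2820/(k−1).
Need P(X < 5710) = 0.99 with θ tied to k this way. Start at k = 2, θ = 2820: P(X<5710) ≈ 0.601.
Too low — raise k to concentrate. Iterating converges to k ≈ 10.8.
Then θ = 2820/(10.8−1) ≈ 286.

k ≈ 10.8, θ ≈ 286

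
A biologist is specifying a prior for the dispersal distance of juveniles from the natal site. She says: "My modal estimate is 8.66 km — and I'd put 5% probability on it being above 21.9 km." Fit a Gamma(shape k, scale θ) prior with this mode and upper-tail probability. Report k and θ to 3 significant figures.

Gamma(k,θ) with k>1 has mode (k−1)θ, so θ = 8.66/(k−1).
Need P(X < 21.9) = 0.95 with θ tied to k this way. Start at k = 2, θ = 8.66: P(X<21.9) ≈ 0.719.
Too low — raise k to concentrate. Iterating converges to k ≈ 4.15.
Then θ = 8.66/(4.15−1) ≈ 2.75.

k ≈ 4.15, θ ≈ 2.75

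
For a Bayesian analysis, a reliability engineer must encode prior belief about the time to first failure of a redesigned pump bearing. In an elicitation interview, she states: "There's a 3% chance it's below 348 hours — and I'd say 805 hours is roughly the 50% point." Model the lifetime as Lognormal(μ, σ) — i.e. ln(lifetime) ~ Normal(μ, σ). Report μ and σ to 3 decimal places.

If T ~ Lognormal(μ,σ) then ln T ~ Normal(μ,σ), so the p-quantile of ln T is μ + z_p·σ.
ln(348) = 5.852 and ln(805) = 6.691; z_{0.03} = -1.881, z_{0.5} = 0.
σ = (6.691 − 5.852)/(0 − (-1.881)) = 0.446.
μ = 5.852 − (-1.881)·0.446 = 6.691.

μ ≈ 6.691, σ ≈ 0.446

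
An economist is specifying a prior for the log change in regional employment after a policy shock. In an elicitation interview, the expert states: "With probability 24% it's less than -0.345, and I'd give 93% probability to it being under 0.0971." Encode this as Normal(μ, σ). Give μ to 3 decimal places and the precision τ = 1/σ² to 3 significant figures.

The p-quantile of Normal(μ,σ) is μ + z_p·σ, with z_{0.24} = -0.7063 and z_{0.93} = 1.476.
Eliminate σ: μ = (z₂·x₁ − z₁·x₂)/(z₂ − z₁) = (1.476·-0.345 − (-0.7063)·0.0971)/2.182 = -0.202.
Then σ = (x₂ − x₁)/(z₂ − z₁) = (0.0971 − -0.345)/2.182 = 0.203.
Precision τ = 1/σ² = 1/0.2026² = 24.4.

μ = -0.202, τ = 24.4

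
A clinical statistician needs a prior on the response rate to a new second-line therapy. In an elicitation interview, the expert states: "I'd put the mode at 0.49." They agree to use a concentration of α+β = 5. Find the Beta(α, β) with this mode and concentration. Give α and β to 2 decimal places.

α = 2.47, β = 2.53

For α,β > 1 the Beta mode is (α−1)/(α+β−2). With α+β = 5, the mode is (α−1)/3.
Set (α−1)/3 = 0.49 → α = 1 + 0.49·3 = 2.47.
β = 5 − α = 2.53.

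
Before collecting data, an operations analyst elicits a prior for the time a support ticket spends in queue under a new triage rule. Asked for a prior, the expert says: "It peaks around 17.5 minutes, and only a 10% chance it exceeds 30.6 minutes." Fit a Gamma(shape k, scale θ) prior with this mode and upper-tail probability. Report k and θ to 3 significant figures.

k ≈ 7.08, θ ≈ 2.88

Gamma(k,θ) with k>1 has mode (k−1)θ, so θ = 17.5/(k−1).
Need P(X < 30.6) = 0.9 with θ tied to k this way. Start at k = 2, θ = 17.5: P(X<30.6) ≈ 0.522.
Too low — raise k to concentrate. Iterating converges to k ≈ 7.08.
Then θ = 17.5/(7.08−1) ≈ 2.88.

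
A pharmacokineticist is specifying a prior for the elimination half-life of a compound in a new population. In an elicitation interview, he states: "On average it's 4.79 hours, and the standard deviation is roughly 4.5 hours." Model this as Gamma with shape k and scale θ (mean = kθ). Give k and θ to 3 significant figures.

k ≈ 1.13, θ ≈ 4.23

For Gamma(k, scale θ): mean = kθ, variance = kθ², so CV = 1/√k.
CV = SD/mean = 4.5/4.79 = 0.9395, hence k = 1/CV² = 1.13.
Then θ = mean/k = 4.79/1.13 = 4.23.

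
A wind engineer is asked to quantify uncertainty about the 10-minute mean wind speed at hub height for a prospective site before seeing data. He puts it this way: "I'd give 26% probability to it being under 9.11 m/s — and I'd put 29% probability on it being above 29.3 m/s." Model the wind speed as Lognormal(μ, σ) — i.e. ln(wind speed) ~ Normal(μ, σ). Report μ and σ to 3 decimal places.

μ ≈ 2.837, σ ≈ 0.976

If T ~ Lognormal(μ,σ) then ln T ~ Normal(μ,σ), so the p-quantile of ln T is μ + z_p·σ.
ln(9.11) = 2.209 and ln(29.3) = 3.378; z_{0.26} = -0.6433, z_{0.71} = 0.5534.
σ = (3.378 − 2.209)/(0.5534 − (-0.6433)) = 0.976.
μ = 2.209 − (-0.6433)·0.976 = 2.837.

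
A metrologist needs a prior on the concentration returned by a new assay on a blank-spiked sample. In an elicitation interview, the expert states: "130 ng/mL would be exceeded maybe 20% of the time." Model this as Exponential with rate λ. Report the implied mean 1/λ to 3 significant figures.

P(T > 130.0) = e^(−λ·130.0) = 0.2, so λ = −ln(0.2)/130.0 = 0.0124.
Mean = 1/λ = 80.8 ng/mL.

mean ≈ 80.8 ng/mL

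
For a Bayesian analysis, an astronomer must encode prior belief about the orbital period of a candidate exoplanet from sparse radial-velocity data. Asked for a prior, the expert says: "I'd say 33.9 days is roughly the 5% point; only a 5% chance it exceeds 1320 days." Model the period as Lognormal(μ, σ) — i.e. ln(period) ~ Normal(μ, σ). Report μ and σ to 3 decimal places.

μ ≈ 5.354, σ ≈ 1.113

If T ~ Lognormal(μ,σ) then ln T ~ Normal(μ,σ), so the p-quantile of ln T is μ + z_p·σ.
ln(33.9) = 3.523 and ln(1320) = 7.185; z_{0.05} = -1.645, z_{0.95} = 1.645.
σ = (7.185 − 3.523)/(1.645 − (-1.645)) = 1.113.
μ = 3.523 − (-1.645)·1.113 = 5.354.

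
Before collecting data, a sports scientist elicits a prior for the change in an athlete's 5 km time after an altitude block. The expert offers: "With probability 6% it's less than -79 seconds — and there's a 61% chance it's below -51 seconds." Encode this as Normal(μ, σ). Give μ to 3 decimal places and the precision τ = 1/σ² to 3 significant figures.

μ = -55.264, τ = 0.00429

For Normal(μ,σ), the p-quantile is μ + z_p·σ. Here z_{0.06} = -1.555, z_{0.61} = 0.2793.
So -79 = μ − 1.555σ and -51 = μ + 0.2793σ.
Subtracting: σ = (-51 − -79)/(0.2793 − (-1.555)) = 15.266.
Then μ = -79 − (-1.555)·15.266 = -55.264.
Precision τ = 1/σ² = 1/15.27² = 0.00429.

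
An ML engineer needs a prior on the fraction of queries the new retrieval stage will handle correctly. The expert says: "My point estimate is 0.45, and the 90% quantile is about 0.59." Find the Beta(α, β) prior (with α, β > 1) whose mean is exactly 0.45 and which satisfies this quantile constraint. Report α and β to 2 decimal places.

With mean 0.45 fixed, write α = 0.45s, β = 0.55s where s = α+β.
Need P(θ < 0.59) = 0.9 under Beta(0.45s, 0.55s). Normal approximation: (q−m)/√(m(1−m)/s) ≈ z_{0.9} = 1.28, so s ≈ 0.45·0.55·(1.28)²/(0.59−0.45)² = 20.7.
At s = 20.7: P(θ<0.59) ≈ 0.900. Adjusting to match 0.9 gives s ≈ 20.72.
So α = 0.45·20.72 ≈ 9.32, β = 0.55·20.72 ≈ 11.39.

α ≈ 9.32, β ≈ 11.39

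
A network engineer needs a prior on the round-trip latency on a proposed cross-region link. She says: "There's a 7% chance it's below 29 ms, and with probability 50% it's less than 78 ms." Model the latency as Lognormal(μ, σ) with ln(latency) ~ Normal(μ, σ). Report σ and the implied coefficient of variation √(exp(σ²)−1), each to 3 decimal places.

If T ~ Lognormal(μ,σ) then ln T ~ Normal(μ,σ), so the p-quantile of ln T is μ + z_p·σ.
ln(29) = 3.367 and ln(78) = 4.357; z_{0.07} = -1.476, z_{0.5} = 0.
σ = (4.357 − 3.367)/(0 − (-1.476)) = 0.670.
μ = 3.367 − (-1.476)·0.670 = 4.357.
CV = √(exp(σ²)−1) = √(exp(0.4495)−1) = 0.753.

σ ≈ 0.670, CV ≈ 0.753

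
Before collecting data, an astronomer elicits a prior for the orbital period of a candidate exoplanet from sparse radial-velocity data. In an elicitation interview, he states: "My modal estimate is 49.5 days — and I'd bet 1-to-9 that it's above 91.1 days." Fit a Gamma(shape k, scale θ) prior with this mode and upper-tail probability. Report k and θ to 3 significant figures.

Gamma(k,θ) with k>1 has mode (k−1)θ, so θ = 49.5/(k−1).
Need P(X < 91.1) = 0.9 with θ tied to k this way. Start at k = 2, θ = 49.5: P(X<91.1) ≈ 0.549.
Too low — raise k to concentrate. Iterating converges to k ≈ 6.13.
Then θ = 49.5/(6.13−1) ≈ 9.66.

k ≈ 6.13, θ ≈ 9.66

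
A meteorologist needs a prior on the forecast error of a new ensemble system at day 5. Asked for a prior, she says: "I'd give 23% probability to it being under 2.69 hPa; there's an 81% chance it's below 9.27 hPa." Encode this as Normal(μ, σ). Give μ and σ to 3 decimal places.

For Normal(μ,σ), the p-quantile is μ + z_p·σ. Here z_{0.23} = -0.7388, z_{0.81} = 0.8779.
So 2.69 = μ − 0.7388σ and 9.27 = μ + 0.8779σ.
Subtracting: σ = (9.27 − 2.69)/(0.8779 − (-0.7388)) = 4.070.
Then μ = 2.69 − (-0.7388)·4.070 = 5.697.

μ = 5.697, σ = 4.070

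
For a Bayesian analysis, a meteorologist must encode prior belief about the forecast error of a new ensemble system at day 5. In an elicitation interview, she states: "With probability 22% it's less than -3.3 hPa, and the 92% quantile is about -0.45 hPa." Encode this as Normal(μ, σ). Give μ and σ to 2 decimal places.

μ = -2.29, σ = 1.31

For Normal(μ,σ), the p-quantile is μ + z_p·σ. Here z_{0.22} = -0.7722, z_{0.92} = 1.405.
So -3.3 = μ − 0.7722σ and -0.45 = μ + 1.405σ.
Subtracting: σ = (-0.45 − -3.3)/(1.405 − (-0.7722)) = 1.31.
Then μ = -3.3 − (-0.7722)·1.31 = -2.29.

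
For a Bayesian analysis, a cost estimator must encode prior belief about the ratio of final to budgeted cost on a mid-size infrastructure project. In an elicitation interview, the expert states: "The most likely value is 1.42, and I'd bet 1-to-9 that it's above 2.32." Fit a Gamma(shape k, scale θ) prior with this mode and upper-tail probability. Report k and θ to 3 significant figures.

Gamma(k,θ) with k>1 has mode (k−1)θ, so θ = 1.42/(k−1).
Need P(X < 2.32) = 0.9 with θ tied to k this way. Start at k = 2, θ = 1.42: P(X<2.32) ≈ 0.486.
Too low — raise k to concentrate. Iterating converges to k ≈ 8.82.
Then θ = 1.42/(8.82−1) ≈ 0.182.

k ≈ 8.82, θ ≈ 0.182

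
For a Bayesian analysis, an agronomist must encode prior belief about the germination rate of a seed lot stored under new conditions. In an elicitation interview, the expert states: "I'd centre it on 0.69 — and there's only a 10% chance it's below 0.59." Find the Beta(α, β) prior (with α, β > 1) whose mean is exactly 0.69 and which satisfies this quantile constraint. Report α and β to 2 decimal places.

α ≈ 25.04, β ≈ 11.25

With mean 0.69 fixed, write α = 0.69s, β = 0.31s where s = α+β.
Need P(θ < 0.59) = 0.1 under Beta(0.69s, 0.31s). Normal approximation: (q−m)/√(m(1−m)/s) ≈ z_{0.1} = -1.28, so s ≈ 0.69·0.31·(-1.28)²/(0.59−0.69)² = 35.1.
At s = 35.1: P(θ<0.59) ≈ 0.103. Adjusting to match 0.1 gives s ≈ 36.29.
So α = 0.69·36.29 ≈ 25.04, β = 0.31·36.29 ≈ 11.25.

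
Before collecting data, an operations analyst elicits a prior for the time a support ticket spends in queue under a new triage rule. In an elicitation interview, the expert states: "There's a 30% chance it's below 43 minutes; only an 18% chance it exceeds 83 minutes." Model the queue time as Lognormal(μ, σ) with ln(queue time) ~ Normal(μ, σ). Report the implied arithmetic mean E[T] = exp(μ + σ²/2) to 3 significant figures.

If T ~ Lognormal(μ,σ) then ln T ~ Normal(μ,σ), so the p-quantile of ln T is μ + z_p·σ.
ln(43) = 3.761 and ln(83) = 4.419; z_{0.3} = -0.5244, z_{0.82} = 0.9154.
σ = (4.419 − 3.761)/(0.9154 − (-0.5244)) = 0.457.
μ = 3.761 − (-0.5244)·0.457 = 4.001.
E[T] = exp(μ + σ²/2) = exp(4.001 + 0.1043) = 60.6 minutes.

E[T] ≈ 60.6 minutes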